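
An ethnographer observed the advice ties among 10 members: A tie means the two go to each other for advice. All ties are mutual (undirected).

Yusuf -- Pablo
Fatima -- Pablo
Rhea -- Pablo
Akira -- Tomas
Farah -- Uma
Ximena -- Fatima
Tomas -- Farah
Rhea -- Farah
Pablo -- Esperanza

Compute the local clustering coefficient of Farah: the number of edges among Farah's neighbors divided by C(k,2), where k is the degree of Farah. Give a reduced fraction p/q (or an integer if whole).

Farah's neighbors: Rhea, Tomas, and Uma (k = 3).
Possible neighbor pairs: C(3,2) = 3. Edges among them: none → e = 0.
Clustering(Farah) = 0/3 = 0.

0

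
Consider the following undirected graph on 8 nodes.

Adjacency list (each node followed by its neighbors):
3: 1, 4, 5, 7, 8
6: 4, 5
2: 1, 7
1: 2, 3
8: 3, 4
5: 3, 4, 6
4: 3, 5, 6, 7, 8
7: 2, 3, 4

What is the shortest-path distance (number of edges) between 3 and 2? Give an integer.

2

One shortest route is 3 – 7 – 2, which uses 2 edges, and 3 and 2 are not directly tied, so nothing shorter exists. So d(3,2) = 2.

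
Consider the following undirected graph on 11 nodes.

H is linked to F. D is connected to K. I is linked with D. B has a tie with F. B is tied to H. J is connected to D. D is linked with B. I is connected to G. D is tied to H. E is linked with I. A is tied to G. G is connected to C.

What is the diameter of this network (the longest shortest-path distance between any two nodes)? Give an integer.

5

Eccentricity of each node (its greatest distance to any other): A:5, B:4, C:5, D:3, E:4, F:5, G:4, H:4, I:3, J:4, K:4.
The maximum eccentricity is 5, realized for instance by the pair A–F via A – G – I – D – B – F. So the diameter is 5.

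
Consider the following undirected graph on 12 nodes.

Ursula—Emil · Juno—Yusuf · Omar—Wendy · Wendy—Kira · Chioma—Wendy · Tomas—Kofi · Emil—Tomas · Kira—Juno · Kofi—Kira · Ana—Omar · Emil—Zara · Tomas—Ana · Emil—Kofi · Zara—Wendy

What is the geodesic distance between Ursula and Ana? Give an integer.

One shortest route is Ursula – Emil – Tomas – Ana, which uses 3 edges, and at distance 2 from Ursula we only reach {Kofi, Tomas, Zara}, which does not include Ana. So d(Ursula,Ana) = 3.

3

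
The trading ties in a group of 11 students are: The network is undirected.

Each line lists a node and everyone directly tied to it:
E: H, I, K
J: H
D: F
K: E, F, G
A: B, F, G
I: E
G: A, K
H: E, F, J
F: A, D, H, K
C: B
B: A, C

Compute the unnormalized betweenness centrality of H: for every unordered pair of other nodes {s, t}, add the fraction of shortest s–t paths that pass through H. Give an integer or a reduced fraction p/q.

13

Pairs whose geodesics pass through H — F–I: 1/2; F–E: 1/2; F–J: 1; I–D: 1/2; I–B: 1/3; I–A: 1/3; I–C: 1/3; I–J: 1; D–E: 1/2; D–J: 1; B–E: 1/3; B–J: 1; K–J: 2/2; E–A: 1/3 … (+5 more pairs).
All other pairs contribute 0.
Summing the contributions gives betweenness(H) = 13.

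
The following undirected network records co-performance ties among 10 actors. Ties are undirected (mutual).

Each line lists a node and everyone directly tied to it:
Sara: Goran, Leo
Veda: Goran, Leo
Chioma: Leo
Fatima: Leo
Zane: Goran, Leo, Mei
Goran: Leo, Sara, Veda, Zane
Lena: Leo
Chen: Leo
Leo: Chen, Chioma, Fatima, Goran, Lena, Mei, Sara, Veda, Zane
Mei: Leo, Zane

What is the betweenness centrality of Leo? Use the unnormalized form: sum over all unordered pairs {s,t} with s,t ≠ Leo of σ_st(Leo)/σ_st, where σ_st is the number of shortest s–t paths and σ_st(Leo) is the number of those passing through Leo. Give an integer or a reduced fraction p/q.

30

Pairs whose geodesics pass through Leo — Fatima–Goran: 1; Fatima–Mei: 1; Fatima–Chioma: 1; Fatima–Sara: 1; Fatima–Zane: 1; Fatima–Veda: 1; Fatima–Lena: 1; Fatima–Chen: 1; Goran–Mei: 1/2; Goran–Chioma: 1; Goran–Lena: 1; Goran–Chen: 1; Mei–Chioma: 1; Mei–Sara: 1 … (+18 more pairs).
All other pairs contribute 0.
Summing the contributions gives betweenness(Leo) = 30.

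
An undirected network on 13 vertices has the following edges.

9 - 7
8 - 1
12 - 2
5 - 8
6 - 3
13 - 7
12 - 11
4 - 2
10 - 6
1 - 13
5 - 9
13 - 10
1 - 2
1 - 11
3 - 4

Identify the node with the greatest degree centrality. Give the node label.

1

Degrees — 1:4, 2:3, 3:2, 4:2, 5:2, 6:2, 7:2, 8:2, 9:2, 10:2, 11:2, 12:2, 13:3.
The maximum is 4, attained only by 1.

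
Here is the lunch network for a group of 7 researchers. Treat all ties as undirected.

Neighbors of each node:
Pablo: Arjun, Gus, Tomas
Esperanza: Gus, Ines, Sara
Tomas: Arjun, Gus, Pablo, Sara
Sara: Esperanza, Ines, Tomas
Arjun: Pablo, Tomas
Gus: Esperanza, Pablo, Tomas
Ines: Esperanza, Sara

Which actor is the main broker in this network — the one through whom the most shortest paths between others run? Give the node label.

Tomas

Unnormalized betweenness of each node: Arjun:0, Esperanza:2, Gus:8/3, Ines:0, Pablo:5/6, Sara:10/3, Tomas:31/6.
Tomas has the largest value, 31/6, making it the main broker — the node through which the most shortest paths run.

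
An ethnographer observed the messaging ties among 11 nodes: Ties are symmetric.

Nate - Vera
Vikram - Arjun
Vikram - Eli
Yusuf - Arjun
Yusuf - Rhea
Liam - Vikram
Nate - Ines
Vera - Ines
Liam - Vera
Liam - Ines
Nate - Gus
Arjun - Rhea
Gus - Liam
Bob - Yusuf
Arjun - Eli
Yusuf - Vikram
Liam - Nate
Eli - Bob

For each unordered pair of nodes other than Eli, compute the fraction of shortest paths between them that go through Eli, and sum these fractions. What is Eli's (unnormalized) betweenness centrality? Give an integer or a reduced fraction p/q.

Pairs whose geodesics pass through Eli — Ines–Bob: 1/2; Liam–Bob: 1/2; Gus–Bob: 1/2; Nate–Bob: 1/2; Vera–Bob: 1/2; Arjun–Bob: 1/2; Vikram–Bob: 1/2.
All other pairs contribute 0.
Summing the contributions gives betweenness(Eli) = 7/2.

7/2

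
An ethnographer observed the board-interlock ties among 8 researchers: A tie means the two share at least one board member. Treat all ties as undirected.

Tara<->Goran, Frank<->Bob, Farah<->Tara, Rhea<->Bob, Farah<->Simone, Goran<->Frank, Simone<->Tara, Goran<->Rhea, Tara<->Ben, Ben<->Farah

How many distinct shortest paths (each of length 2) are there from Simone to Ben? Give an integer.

The shortest distance is 2. The length-2 paths are: Simone–Farah–Ben; Simone–Tara–Ben.
That gives 2 distinct shortest paths.

2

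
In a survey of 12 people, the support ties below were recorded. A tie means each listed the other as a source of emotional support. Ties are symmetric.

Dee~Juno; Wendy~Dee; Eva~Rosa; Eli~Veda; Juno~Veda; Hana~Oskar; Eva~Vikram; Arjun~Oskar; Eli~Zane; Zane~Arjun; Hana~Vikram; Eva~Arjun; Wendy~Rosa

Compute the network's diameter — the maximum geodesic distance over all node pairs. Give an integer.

Eccentricity of each node (its greatest distance to any other): Arjun:4, Dee:5, Eli:4, Eva:4, Hana:6, Juno:6, Oskar:5, Rosa:4, Veda:5, Vikram:5, Wendy:4, Zane:4.
The maximum eccentricity is 6, realized for instance by the pair Juno–Hana via Juno – Dee – Wendy – Rosa – Eva – Vikram – Hana. So the diameter is 6.

6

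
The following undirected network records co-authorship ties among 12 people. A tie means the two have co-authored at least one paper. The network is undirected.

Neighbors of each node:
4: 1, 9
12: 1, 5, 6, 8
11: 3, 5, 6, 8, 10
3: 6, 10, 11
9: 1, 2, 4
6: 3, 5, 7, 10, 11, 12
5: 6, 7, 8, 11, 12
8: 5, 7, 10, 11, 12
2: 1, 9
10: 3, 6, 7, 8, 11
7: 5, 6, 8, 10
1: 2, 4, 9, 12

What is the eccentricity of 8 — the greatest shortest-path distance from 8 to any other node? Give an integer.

3

Distances from 8: 1:2, 2:3, 3:2, 4:3, 5:1, 6:2, 7:1, 9:3, 10:1, 11:1, 12:1.
The largest is 3 (to 2, 4, and 9), so the eccentricity of 8 is 3.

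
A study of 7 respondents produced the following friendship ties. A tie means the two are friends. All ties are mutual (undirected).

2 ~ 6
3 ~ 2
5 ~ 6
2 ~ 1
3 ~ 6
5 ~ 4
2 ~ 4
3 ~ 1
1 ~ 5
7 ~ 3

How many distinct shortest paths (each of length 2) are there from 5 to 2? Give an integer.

3

The shortest distance is 2. The length-2 paths are: 5–6–2; 5–4–2; 5–1–2.
That gives 3 distinct shortest paths.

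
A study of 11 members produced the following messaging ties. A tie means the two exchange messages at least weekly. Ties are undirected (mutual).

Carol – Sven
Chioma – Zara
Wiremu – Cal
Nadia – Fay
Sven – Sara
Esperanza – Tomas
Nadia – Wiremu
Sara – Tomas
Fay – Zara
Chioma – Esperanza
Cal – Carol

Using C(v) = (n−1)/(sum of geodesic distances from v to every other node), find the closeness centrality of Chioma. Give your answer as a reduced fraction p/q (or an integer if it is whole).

Distances from Chioma: Cal:5, Carol:5, Esperanza:1, Fay:2, Nadia:3, Sara:3, Sven:4, Tomas:2, Wiremu:4, Zara:1. Sum = 30.
n = 11, so closeness = 10/30 = 1/3.

1/3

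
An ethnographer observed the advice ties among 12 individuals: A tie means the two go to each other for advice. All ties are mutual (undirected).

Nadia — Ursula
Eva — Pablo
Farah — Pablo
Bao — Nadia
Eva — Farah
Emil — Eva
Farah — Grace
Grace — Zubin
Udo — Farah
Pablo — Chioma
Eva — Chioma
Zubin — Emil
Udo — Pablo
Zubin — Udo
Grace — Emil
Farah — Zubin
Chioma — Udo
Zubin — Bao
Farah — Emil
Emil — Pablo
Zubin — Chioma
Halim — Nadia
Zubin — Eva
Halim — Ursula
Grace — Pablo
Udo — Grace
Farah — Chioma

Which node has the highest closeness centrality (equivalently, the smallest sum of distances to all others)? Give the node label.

Farness (sum of distances to all others) for each node — Bao:21, Chioma:22, Emil:22, Eva:22, Farah:20, Grace:22, Halim:36, Nadia:27, Pablo:25, Udo:22, Ursula:36, Zubin:17.
The smallest farness is 17, for Zubin, so Zubin has the highest closeness.

Zubin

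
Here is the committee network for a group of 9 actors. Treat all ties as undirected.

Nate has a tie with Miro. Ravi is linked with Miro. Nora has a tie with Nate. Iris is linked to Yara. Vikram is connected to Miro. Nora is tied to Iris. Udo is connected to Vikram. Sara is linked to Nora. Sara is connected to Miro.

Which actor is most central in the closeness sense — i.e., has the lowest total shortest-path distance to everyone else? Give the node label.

Miro

Farness (sum of distances to all others) for each node — Iris:22, Miro:15, Nate:16, Nora:17, Ravi:22, Sara:16, Udo:27, Vikram:20, Yara:29.
The smallest farness is 15, for Miro, so Miro has the highest closeness.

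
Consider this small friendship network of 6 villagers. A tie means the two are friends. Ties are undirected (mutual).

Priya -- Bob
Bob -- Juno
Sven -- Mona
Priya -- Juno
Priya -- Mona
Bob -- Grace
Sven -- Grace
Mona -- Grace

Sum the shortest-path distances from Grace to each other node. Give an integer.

7

Distances from Grace: Bob:1, Juno:2, Mona:1, Priya:2, Sven:1.
Sum = 1 + 2 + 1 + 2 + 1 = 7.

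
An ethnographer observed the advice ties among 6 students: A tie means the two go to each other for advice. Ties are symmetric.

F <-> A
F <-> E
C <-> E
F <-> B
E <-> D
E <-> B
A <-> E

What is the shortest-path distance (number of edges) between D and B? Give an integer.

One shortest route is D – E – B, which uses 2 edges, and D and B are not directly tied, so nothing shorter exists. So d(D,B) = 2.

2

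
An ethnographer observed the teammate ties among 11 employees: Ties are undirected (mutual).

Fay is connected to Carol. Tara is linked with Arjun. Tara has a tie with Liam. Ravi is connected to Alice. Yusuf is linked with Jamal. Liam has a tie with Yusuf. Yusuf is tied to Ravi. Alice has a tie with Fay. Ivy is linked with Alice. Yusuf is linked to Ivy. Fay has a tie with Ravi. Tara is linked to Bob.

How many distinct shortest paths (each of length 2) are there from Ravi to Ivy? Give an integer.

The shortest distance is 2. The length-2 paths are: Ravi–Alice–Ivy; Ravi–Yusuf–Ivy.
That gives 2 distinct shortest paths.

2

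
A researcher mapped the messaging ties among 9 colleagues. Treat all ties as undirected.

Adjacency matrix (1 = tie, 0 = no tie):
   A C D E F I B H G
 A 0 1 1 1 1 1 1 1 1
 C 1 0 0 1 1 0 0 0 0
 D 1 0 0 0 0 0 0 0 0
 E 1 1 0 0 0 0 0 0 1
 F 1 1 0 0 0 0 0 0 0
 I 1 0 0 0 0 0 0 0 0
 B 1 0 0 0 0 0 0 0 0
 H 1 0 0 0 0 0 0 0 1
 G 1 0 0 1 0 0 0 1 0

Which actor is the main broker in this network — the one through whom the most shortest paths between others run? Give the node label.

Unnormalized betweenness of each node: A:45/2, B:0, C:1/2, D:0, E:1/2, F:0, G:1/2, H:0, I:0.
A has the largest value, 45/2, making it the main broker — the node through which the most shortest paths run.

A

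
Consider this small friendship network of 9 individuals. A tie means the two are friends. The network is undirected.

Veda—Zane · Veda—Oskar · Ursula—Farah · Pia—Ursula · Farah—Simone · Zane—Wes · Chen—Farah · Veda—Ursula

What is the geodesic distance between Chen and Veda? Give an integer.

3

One shortest route is Chen – Farah – Ursula – Veda, which uses 3 edges, and at distance 2 from Chen we only reach {Simone, Ursula}, which does not include Veda. So d(Chen,Veda) = 3.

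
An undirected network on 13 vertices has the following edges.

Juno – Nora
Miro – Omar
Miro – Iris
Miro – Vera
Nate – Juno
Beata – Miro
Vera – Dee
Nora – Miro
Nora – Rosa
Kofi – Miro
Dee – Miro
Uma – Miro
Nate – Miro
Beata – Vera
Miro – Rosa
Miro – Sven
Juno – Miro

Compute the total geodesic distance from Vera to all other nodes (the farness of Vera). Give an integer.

Distances from Vera: Beata:1, Dee:1, Iris:2, Juno:2, Kofi:2, Miro:1, Nate:2, Nora:2, Omar:2, Rosa:2, Sven:2, Uma:2.
Sum = 1 + 1 + 2 + 2 + 2 + 1 + 2 + 2 + 2 + 2 + 2 + 2 = 21.

21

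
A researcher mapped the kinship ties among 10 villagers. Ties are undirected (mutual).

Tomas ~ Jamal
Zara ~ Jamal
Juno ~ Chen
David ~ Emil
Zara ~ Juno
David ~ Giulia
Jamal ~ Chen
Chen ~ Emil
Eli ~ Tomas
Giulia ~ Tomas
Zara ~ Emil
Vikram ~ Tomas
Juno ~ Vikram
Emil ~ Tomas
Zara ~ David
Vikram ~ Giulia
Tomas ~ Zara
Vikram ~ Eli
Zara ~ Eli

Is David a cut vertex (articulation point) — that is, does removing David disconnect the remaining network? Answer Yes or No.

No

Even without David, every remaining node can still reach every other (the residual graph is connected), so David is not a cut vertex.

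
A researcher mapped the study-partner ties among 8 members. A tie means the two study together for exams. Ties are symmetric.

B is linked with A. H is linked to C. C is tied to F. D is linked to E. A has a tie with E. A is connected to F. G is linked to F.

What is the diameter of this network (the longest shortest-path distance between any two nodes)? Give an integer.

Eccentricity of each node (its greatest distance to any other): A:3, B:4, C:4, D:5, E:4, F:3, G:4, H:5.
The maximum eccentricity is 5, realized for instance by the pair D–H via D – E – A – F – C – H. So the diameter is 5.

5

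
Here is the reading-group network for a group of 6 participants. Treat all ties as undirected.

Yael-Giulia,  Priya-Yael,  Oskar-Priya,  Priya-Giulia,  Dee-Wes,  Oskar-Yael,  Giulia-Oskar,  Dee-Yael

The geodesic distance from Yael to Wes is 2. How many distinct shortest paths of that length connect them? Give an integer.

The shortest distance is 2, and the only length-2 path is Yael–Dee–Wes. So there is exactly 1 shortest path.

1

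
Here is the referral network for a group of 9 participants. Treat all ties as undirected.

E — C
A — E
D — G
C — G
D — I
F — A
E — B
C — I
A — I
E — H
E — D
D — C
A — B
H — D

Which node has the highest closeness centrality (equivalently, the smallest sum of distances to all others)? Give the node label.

Farness (sum of distances to all others) for each node — A:13, B:15, C:13, D:12, E:11, F:20, G:18, H:15, I:13.
The smallest farness is 11, for E, so E has the highest closeness.

E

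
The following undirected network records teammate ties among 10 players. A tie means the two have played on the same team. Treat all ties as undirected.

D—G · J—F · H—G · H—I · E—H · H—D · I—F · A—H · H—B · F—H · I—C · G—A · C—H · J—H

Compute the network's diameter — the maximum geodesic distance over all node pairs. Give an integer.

2

Eccentricity of each node (its greatest distance to any other): A:2, B:2, C:2, D:2, E:2, F:2, G:2, H:1, I:2, J:2.
The maximum eccentricity is 2, realized for instance by the pair A–B via A – H – B. So the diameter is 2.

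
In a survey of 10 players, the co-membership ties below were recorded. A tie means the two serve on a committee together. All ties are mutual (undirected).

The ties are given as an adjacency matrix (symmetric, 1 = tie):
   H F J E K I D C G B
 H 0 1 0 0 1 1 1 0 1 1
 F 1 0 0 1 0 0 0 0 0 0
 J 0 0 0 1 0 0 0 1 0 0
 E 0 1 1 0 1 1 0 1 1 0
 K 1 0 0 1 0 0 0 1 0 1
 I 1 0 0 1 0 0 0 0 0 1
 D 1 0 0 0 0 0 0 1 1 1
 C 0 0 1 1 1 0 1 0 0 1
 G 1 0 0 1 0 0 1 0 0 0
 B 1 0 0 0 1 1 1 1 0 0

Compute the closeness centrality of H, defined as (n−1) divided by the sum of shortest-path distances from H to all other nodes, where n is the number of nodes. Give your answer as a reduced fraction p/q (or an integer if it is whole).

Distances from H: B:1, C:2, D:1, E:2, F:1, G:1, I:1, J:3, K:1. Sum = 13.
n = 10, so closeness = 9/13.

9/13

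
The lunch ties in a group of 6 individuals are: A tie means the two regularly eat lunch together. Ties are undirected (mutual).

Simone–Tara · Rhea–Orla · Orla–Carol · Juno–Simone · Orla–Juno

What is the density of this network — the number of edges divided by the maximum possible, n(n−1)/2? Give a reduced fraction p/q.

There are 5 edges and 6 nodes, so the maximum possible is C(6,2) = 15.
Density = 5/15 = 1/3.

1/3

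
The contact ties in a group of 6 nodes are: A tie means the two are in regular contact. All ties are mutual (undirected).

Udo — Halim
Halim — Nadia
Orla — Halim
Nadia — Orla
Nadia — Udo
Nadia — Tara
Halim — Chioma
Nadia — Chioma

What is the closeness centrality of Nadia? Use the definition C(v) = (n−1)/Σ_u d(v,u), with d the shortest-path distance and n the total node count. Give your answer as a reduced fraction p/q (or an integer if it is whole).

1

Distances from Nadia: Chioma:1, Halim:1, Orla:1, Tara:1, Udo:1. Sum = 5.
n = 6, so closeness = 5/5 = 1.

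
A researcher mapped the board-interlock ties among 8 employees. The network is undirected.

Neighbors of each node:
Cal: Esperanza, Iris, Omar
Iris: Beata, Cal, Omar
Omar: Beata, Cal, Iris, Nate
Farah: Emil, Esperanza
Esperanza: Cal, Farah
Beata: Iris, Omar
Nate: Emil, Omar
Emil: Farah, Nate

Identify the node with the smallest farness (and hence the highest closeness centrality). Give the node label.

Farness (sum of distances to all others) for each node — Beata:16, Cal:12, Emil:15, Esperanza:14, Farah:16, Iris:13, Nate:13, Omar:11.
The smallest farness is 11, for Omar, so Omar has the highest closeness.

Omar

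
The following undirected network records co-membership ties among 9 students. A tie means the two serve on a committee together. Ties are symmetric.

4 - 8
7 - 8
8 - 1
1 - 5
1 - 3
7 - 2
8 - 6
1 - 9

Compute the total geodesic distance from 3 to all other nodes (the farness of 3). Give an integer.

20

Distances from 3: 1:1, 2:4, 4:3, 5:2, 6:3, 7:3, 8:2, 9:2.
Sum = 1 + 4 + 3 + 2 + 3 + 3 + 2 + 2 = 20.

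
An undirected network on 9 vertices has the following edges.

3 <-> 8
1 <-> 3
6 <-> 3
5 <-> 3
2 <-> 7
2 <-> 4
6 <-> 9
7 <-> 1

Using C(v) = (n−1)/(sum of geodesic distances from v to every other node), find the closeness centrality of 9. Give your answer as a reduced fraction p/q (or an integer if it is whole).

8/27

Distances from 9: 1:3, 2:5, 3:2, 4:6, 5:3, 6:1, 7:4, 8:3. Sum = 27.
n = 9, so closeness = 8/27.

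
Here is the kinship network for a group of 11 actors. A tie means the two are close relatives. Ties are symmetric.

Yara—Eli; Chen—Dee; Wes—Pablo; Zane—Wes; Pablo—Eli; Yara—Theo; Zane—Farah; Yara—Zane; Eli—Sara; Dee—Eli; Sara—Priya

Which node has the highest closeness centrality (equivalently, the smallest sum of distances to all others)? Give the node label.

Farness (sum of distances to all others) for each node — Chen:33, Dee:24, Eli:17, Farah:32, Pablo:22, Priya:33, Sara:24, Theo:28, Wes:25, Yara:19, Zane:23.
The smallest farness is 17, for Eli, so Eli has the highest closeness.

Eli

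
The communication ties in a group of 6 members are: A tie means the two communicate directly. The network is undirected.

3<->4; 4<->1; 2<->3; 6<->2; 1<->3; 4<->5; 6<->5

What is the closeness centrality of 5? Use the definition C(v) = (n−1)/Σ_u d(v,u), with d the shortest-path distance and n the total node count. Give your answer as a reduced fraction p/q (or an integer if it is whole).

5/8

Distances from 5: 1:2, 2:2, 3:2, 4:1, 6:1. Sum = 8.
n = 6, so closeness = 5/8.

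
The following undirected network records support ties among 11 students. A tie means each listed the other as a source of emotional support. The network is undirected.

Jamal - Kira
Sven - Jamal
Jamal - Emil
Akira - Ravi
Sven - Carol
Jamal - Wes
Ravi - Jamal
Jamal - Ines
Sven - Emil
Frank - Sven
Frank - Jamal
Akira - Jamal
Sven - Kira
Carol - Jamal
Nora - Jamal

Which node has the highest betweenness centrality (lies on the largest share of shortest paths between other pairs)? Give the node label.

Jamal

Unnormalized betweenness of each node: Akira:0, Carol:0, Emil:0, Frank:0, Ines:0, Jamal:37, Kira:0, Nora:0, Ravi:0, Sven:3, Wes:0.
Jamal has the largest value, 37, making it the main broker — the node through which the most shortest paths run.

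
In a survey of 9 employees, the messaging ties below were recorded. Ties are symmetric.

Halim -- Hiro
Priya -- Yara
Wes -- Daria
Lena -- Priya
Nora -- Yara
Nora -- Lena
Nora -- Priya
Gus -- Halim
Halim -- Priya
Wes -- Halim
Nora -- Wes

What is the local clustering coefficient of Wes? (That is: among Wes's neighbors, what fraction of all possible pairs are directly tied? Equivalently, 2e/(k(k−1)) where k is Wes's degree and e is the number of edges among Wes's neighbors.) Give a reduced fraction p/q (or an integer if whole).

0

Wes's neighbors: Daria, Halim, and Nora (k = 3).
Possible neighbor pairs: C(3,2) = 3. Edges among them: none → e = 0.
Clustering(Wes) = 0/3 = 0.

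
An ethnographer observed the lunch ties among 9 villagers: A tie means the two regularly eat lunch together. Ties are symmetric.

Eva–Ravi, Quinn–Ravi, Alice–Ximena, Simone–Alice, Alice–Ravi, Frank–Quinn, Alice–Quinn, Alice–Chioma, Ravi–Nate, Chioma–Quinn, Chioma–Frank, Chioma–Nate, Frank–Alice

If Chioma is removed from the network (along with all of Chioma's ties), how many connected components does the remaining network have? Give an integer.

Chioma's neighbors (Alice, Frank, Nate, and Quinn) remain reachable from one another through other ties, so the rest of the network stays in one piece.

1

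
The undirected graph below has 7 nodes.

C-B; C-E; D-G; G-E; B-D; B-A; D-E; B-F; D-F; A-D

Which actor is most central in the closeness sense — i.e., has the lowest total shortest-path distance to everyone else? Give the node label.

Farness (sum of distances to all others) for each node — A:10, B:8, C:10, D:7, E:9, F:10, G:10.
The smallest farness is 7, for D, so D has the highest closeness.

D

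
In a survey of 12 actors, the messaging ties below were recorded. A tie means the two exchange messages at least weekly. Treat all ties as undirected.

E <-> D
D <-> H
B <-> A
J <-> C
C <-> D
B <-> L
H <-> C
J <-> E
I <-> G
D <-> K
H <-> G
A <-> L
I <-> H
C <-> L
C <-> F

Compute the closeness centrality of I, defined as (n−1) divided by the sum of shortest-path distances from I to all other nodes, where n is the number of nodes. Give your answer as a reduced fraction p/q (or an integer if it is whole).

11/29

Distances from I: A:4, B:4, C:2, D:2, E:3, F:3, G:1, H:1, J:3, K:3, L:3. Sum = 29.
n = 12, so closeness = 11/29.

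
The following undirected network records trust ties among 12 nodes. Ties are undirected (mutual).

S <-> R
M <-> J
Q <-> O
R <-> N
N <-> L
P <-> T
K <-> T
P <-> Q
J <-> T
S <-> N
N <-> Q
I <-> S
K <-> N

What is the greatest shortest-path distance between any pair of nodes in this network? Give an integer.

Eccentricity of each node (its greatest distance to any other): I:6, J:5, K:3, L:5, M:6, N:4, O:5, P:4, Q:4, R:5, S:5, T:4.
The maximum eccentricity is 6, realized for instance by the pair I–M via I – S – N – K – T – J – M. So the diameter is 6.

6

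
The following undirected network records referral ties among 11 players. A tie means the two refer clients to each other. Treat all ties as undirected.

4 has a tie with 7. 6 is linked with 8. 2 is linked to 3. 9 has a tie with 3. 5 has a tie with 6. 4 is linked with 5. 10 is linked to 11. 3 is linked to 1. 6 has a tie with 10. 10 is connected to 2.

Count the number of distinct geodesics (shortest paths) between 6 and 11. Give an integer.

1

The shortest distance is 2, and the only length-2 path is 6–10–11. So there is exactly 1 shortest path.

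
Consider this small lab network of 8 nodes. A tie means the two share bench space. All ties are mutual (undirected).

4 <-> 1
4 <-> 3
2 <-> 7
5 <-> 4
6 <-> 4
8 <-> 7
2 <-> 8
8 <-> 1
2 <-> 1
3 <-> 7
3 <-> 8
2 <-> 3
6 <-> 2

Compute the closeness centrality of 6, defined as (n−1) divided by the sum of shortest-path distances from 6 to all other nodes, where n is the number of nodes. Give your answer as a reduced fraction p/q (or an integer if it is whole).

7/12

Distances from 6: 1:2, 2:1, 3:2, 4:1, 5:2, 7:2, 8:2. Sum = 12.
n = 8, so closeness = 7/12.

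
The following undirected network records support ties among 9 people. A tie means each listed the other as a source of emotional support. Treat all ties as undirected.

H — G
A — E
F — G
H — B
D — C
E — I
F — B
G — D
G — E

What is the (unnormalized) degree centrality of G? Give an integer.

4

G is directly tied to D, E, F, and H. That is 4 neighbors, so the degree of G is 4.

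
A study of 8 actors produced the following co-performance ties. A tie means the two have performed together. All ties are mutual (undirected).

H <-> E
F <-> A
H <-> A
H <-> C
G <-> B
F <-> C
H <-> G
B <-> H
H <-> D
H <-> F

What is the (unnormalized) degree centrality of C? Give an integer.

C is directly tied to F and H. That is 2 neighbors, so the degree of C is 2.

2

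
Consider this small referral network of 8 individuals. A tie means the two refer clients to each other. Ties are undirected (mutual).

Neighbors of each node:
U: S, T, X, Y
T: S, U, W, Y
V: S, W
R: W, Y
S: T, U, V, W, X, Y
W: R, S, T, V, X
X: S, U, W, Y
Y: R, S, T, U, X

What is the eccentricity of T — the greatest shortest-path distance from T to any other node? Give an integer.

Distances from T: R:2, S:1, U:1, V:2, W:1, X:2, Y:1.
The largest is 2 (to X, V, and R), so the eccentricity of T is 2.

2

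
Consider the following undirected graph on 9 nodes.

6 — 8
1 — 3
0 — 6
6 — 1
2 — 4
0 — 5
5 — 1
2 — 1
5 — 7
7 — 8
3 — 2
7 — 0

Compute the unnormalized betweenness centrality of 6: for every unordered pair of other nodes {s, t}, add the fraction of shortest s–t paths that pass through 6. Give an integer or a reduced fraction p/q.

13/2

Pairs whose geodesics pass through 6 — 8–0: 1/2; 8–4: 1; 8–1: 1; 8–2: 1; 8–3: 1; 0–4: 1/2; 0–1: 1/2; 0–2: 1/2; 0–3: 1/2.
All other pairs contribute 0.
Summing the contributions gives betweenness(6) = 13/2.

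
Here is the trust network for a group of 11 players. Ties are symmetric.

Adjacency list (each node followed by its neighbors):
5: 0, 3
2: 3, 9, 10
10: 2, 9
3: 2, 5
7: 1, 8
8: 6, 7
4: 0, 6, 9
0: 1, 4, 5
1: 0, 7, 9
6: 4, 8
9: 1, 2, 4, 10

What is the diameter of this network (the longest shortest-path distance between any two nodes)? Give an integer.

Eccentricity of each node (its greatest distance to any other): 0:3, 1:3, 2:4, 3:5, 4:3, 5:4, 6:4, 7:4, 8:5, 9:3, 10:4.
The maximum eccentricity is 5, realized for instance by the pair 3–8 via 3 – 2 – 9 – 4 – 6 – 8. So the diameter is 5.

5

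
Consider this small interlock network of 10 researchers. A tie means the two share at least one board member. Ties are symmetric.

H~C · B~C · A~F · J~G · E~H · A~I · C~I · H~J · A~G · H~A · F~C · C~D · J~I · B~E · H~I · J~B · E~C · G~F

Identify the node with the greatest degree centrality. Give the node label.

C

Degrees — A:4, B:3, C:6, D:1, E:3, F:3, G:3, H:5, I:4, J:4.
The maximum is 6, attained only by C.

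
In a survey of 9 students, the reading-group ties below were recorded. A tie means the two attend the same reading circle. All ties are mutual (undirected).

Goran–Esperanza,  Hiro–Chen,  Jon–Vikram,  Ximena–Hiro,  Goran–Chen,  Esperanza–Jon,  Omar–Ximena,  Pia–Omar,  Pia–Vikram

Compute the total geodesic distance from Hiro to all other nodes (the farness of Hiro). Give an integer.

20

Distances from Hiro: Chen:1, Esperanza:3, Goran:2, Jon:4, Omar:2, Pia:3, Vikram:4, Ximena:1.
Sum = 1 + 3 + 2 + 4 + 2 + 3 + 4 + 1 = 20.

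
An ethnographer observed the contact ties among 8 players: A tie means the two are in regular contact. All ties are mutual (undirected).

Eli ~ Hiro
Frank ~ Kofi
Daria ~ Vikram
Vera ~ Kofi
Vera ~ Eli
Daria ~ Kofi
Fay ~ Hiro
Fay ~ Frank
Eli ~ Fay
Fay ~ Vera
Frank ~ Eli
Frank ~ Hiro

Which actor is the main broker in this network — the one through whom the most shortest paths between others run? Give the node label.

Kofi

Unnormalized betweenness of each node: Daria:6, Eli:5/6, Fay:5/6, Frank:6, Hiro:0, Kofi:31/3, Vera:3, Vikram:0.
Kofi has the largest value, 31/3, making it the main broker — the node through which the most shortest paths run.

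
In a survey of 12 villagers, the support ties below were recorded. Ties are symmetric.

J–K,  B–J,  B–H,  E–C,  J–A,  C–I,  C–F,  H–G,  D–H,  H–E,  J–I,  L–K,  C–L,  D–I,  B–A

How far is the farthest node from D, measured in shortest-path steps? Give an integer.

3

Distances from D: A:3, B:2, C:2, E:2, F:3, G:2, H:1, I:1, J:2, K:3, L:3.
The largest is 3 (to F, L, K, and A), so the eccentricity of D is 3.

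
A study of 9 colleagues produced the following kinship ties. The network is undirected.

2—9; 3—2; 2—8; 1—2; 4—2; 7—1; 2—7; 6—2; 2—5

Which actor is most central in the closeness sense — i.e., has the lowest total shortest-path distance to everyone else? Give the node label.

Farness (sum of distances to all others) for each node — 1:14, 2:8, 3:15, 4:15, 5:15, 6:15, 7:14, 8:15, 9:15.
The smallest farness is 8, for 2, so 2 has the highest closeness.

2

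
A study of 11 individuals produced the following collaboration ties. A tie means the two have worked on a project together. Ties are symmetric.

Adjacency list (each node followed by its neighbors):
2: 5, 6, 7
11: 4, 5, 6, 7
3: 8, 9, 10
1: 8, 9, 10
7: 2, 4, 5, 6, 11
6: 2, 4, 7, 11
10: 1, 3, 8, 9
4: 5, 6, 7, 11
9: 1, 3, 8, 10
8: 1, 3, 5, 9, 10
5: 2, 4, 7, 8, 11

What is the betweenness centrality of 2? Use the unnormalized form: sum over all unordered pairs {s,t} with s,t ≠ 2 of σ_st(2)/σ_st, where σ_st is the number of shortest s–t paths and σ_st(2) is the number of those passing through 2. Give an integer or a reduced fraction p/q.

3/2

Pairs whose geodesics pass through 2 — 5–6: 1/4; 6–1: 1/4; 6–10: 1/4; 6–3: 1/4; 6–8: 1/4; 6–9: 1/4.
All other pairs contribute 0.
Summing the contributions gives betweenness(2) = 3/2.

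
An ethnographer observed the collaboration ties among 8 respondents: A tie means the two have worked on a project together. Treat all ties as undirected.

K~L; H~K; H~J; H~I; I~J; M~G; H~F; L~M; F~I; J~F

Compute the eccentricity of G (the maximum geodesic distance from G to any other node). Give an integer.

Distances from G: F:5, H:4, I:5, J:5, K:3, L:2, M:1.
The largest is 5 (to I, F, and J), so the eccentricity of G is 5.

5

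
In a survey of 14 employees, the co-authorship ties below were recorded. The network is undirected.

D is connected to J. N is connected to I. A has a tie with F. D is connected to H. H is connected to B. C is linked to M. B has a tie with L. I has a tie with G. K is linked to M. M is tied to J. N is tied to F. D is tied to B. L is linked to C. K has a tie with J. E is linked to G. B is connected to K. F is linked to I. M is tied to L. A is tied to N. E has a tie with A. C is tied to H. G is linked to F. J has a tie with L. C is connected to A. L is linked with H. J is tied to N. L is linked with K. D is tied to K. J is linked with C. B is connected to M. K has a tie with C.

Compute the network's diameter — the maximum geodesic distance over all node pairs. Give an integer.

Eccentricity of each node (its greatest distance to any other): A:3, B:5, C:3, D:4, E:4, F:4, G:5, H:4, I:4, J:3, K:4, L:4, M:4, N:3.
The maximum eccentricity is 5, realized for instance by the pair G–B via G – F – N – J – L – B. So the diameter is 5.

5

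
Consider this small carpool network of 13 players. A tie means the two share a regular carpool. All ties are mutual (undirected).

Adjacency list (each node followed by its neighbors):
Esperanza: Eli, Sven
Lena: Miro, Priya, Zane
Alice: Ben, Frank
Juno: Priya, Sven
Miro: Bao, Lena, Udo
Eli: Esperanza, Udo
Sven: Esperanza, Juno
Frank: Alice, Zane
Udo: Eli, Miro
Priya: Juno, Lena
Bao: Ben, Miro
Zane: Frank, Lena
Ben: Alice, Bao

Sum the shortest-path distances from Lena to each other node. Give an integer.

Distances from Lena: Alice:3, Bao:2, Ben:3, Eli:3, Esperanza:4, Frank:2, Juno:2, Miro:1, Priya:1, Sven:3, Udo:2, Zane:1.
Sum = 3 + 2 + 3 + 3 + 4 + 2 + 2 + 1 + 1 + 3 + 2 + 1 = 27.

27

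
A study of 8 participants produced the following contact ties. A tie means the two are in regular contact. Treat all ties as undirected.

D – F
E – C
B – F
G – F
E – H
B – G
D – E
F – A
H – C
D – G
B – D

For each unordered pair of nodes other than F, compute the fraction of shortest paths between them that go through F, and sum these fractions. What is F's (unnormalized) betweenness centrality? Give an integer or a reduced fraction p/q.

Pairs whose geodesics pass through F — A–B: 1; A–D: 1; A–G: 1; A–E: 1; A–C: 1; A–H: 1.
All other pairs contribute 0.
Summing the contributions gives betweenness(F) = 6.

6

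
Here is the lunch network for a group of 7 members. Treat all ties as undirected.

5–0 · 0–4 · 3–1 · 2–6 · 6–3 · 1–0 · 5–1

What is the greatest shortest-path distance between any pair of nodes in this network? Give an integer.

5

Eccentricity of each node (its greatest distance to any other): 0:4, 1:3, 2:5, 3:3, 4:5, 5:4, 6:4.
The maximum eccentricity is 5, realized for instance by the pair 4–2 via 4 – 0 – 1 – 3 – 6 – 2. So the diameter is 5.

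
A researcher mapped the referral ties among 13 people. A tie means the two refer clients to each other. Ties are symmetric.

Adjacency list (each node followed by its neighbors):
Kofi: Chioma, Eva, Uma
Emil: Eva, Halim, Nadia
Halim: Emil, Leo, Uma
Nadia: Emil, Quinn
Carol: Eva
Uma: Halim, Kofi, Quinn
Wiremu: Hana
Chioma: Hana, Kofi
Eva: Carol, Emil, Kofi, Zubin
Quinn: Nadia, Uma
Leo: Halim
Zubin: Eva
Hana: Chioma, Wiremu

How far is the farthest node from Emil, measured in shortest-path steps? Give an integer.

5

Distances from Emil: Carol:2, Chioma:3, Eva:1, Halim:1, Hana:4, Kofi:2, Leo:2, Nadia:1, Quinn:2, Uma:2, Wiremu:5, Zubin:2.
The largest is 5 (to Wiremu), so the eccentricity of Emil is 5.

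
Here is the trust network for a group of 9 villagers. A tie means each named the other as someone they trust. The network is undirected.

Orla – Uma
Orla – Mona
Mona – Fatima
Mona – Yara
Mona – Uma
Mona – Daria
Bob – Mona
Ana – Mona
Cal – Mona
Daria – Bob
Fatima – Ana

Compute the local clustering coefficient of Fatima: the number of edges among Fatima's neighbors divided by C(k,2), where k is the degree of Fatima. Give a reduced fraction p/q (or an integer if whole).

Fatima's neighbors: Ana and Mona (k = 2).
Possible neighbor pairs: C(2,2) = 1. Edges among them: Ana–Mona → e = 1.
Clustering(Fatima) = 1/1.

1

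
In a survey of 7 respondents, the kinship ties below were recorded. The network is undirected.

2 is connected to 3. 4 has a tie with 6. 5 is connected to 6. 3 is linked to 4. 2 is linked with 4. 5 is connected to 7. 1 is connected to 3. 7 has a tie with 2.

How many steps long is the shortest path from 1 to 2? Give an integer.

One shortest route is 1 – 3 – 2, which uses 2 edges, and 1 and 2 are not directly tied, so nothing shorter exists. So d(1,2) = 2.

2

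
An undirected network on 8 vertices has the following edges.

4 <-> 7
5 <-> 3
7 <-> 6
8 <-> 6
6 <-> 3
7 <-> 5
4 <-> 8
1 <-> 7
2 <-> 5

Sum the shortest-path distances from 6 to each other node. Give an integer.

Distances from 6: 1:2, 2:3, 3:1, 4:2, 5:2, 7:1, 8:1.
Sum = 2 + 3 + 1 + 2 + 2 + 1 + 1 = 12.

12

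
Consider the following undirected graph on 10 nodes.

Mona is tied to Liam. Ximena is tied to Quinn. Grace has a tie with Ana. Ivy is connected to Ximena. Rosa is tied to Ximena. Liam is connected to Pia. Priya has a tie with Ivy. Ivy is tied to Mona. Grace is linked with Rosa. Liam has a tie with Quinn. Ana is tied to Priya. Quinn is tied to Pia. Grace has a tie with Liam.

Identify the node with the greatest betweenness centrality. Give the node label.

Unnormalized betweenness of each node: Ana:8/3, Grace:25/3, Ivy:43/6, Liam:10, Mona:8/3, Pia:0, Priya:7/3, Quinn:10/3, Rosa:11/6, Ximena:20/3.
Liam has the largest value, 10, making it the main broker — the node through which the most shortest paths run.

Liam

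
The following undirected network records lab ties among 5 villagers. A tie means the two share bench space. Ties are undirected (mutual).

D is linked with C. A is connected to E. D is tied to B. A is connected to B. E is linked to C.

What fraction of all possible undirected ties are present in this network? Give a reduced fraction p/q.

There are 5 edges and 5 nodes, so the maximum possible is C(5,2) = 10.
Density = 5/10 = 1/2.

1/2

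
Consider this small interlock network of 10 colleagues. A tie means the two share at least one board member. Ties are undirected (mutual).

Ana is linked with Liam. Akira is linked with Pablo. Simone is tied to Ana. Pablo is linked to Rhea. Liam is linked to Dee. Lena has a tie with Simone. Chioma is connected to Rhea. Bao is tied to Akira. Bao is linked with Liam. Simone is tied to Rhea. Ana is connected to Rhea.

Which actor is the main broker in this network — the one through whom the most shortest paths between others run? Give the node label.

Unnormalized betweenness of each node: Akira:3, Ana:12, Bao:7/2, Chioma:0, Dee:0, Lena:0, Liam:25/2, Pablo:11/2, Rhea:29/2, Simone:8.
Rhea has the largest value, 29/2, making it the main broker — the node through which the most shortest paths run.

Rhea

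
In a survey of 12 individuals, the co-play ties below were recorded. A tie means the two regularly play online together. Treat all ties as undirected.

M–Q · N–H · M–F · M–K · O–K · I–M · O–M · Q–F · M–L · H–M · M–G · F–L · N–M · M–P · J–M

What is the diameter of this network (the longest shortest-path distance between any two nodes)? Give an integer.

2

Eccentricity of each node (its greatest distance to any other): F:2, G:2, H:2, I:2, J:2, K:2, L:2, M:1, N:2, O:2, P:2, Q:2.
The maximum eccentricity is 2, realized for instance by the pair O–L via O – M – L. So the diameter is 2.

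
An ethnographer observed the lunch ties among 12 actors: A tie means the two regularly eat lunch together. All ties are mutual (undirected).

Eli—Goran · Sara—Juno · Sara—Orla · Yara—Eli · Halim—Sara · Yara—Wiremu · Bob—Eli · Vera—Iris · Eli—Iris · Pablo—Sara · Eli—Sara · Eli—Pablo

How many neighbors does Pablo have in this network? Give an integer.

2

Pablo is directly tied to Eli and Sara. That is 2 neighbors, so the degree of Pablo is 2.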